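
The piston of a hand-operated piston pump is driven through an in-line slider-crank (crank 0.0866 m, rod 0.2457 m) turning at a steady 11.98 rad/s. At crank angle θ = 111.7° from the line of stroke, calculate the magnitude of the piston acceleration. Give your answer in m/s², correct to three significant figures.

7.89

ω = 11.98 rad/s
x(θ) = r cosθ + √(L² − r² sin²θ); with ω constant, a = ω²·d²x/dθ².
d²x/dθ² = −r cosθ − r²(cos2θ)/√u − r⁴ sin²2θ/(4u^{3/2}),  u = L² − r² sin²θ = 0.0538942 m².
Substituting r = 0.0866 m, L = 0.2457 m, θ = 111.7°: d²x/dθ² = +0.054961 m.
a = ω²·d²x/dθ² = (11.98)²·(+0.054961) = +7.8881 m/s²;  |a| = 7.8881 m/s².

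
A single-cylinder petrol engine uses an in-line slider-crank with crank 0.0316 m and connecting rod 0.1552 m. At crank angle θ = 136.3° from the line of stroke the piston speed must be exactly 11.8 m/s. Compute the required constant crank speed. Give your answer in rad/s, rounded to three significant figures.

635

For an in-line slider-crank, |v_piston| = rω|sinθ|·[1 + r cosθ/√(L² − r² sin²θ)].
With r = 0.0316 m, L = 0.1552 m, θ = 136.3°: the bracketed kinematic factor |dx/dθ| = 0.018586 m.
ω = v/|dx/dθ| = 11.8/0.018586 = 634.89 rad/s.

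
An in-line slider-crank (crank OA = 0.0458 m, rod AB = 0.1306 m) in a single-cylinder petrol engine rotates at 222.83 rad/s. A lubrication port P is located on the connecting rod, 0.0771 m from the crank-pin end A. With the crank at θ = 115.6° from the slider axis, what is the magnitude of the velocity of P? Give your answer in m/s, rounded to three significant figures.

ω = 222.8 rad/s.  Crank-pin speed |V_A| = rω = 10.206 m/s, perpendicular to OA.
Rod angle: sinφ = −(r/L) sinθ ⇒ φ = -18.437°; ω_rod = −rω cosθ/√(L²−r²sin²θ) = +35.592 rad/s.
V_P = V_A + ω_rod × AP, with AP = 0.0771 m along the rod.
Components: V_Px = −rω sinθ − a·ω_rod·sinφ = -8.3359 m/s;  V_Py = rω cosθ + a·ω_rod·cosφ = -1.8064 m/s.
|V_P| = √(V_Px² + V_Py²) = 8.5294 m/s.

8.53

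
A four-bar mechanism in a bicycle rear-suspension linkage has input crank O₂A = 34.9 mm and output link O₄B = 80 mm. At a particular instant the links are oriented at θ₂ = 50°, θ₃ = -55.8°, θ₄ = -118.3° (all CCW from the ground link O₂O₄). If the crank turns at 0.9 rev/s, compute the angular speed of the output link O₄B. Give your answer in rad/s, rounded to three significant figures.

ω₂ = 5.655 rad/s (from 0.9 rev/s).
Differentiating the loop-closure r₂e^{iθ₂}+r₃e^{iθ₃}=r₁+r₄e^{iθ₄} gives r₂ω₂e^{iθ₂}+r₃ω₃e^{iθ₃}=r₄ω₄e^{iθ₄}.
Eliminating the other unknown: ω₄ = r₂ω₂ sin(θ₂−θ₃) / [r₄ sin(θ₄−θ₃)].
Numerator sine = +0.96222; denominator sine = -0.88701.
Result = 0.0349·5.655·(+0.96222) / (0.08·(-0.88701)) = -2.6761 rad/s; magnitude 2.6761 rad/s.

2.68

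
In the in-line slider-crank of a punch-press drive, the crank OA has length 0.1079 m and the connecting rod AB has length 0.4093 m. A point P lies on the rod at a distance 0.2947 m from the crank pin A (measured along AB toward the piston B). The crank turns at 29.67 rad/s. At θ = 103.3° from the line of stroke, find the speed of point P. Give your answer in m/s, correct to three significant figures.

ω = 29.67 rad/s.  Crank-pin speed |V_A| = rω = 3.2014 m/s, perpendicular to OA.
Rod angle: sinφ = −(r/L) sinθ ⇒ φ = -14.865°; ω_rod = −rω cosθ/√(L²−r²sin²θ) = +1.8617 rad/s.
V_P = V_A + ω_rod × AP, with AP = 0.2947 m along the rod.
Components: V_Px = −rω sinθ − a·ω_rod·sinφ = -2.9748 m/s;  V_Py = rω cosθ + a·ω_rod·cosφ = -0.20621 m/s.
|V_P| = √(V_Px² + V_Py²) = 2.9819 m/s.

2.98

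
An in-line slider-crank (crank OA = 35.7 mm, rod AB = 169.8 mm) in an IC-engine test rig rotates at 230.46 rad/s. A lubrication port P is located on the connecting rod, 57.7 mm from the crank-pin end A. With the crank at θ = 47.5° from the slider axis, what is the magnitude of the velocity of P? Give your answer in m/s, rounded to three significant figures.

7.34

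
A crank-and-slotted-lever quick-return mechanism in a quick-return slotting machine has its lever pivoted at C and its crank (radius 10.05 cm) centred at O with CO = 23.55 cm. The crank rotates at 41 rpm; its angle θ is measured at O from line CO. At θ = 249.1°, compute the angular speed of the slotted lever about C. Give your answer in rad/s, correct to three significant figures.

0.146

ω = 4.294 rad/s (from 41 rpm).
Crank pin A relative to C: A = (d + r cosθ, r sinθ); lever angle φ = atan2(r sinθ, d + r cosθ).
Differentiating tanφ: φ̇ = rω(d cosθ + r)/(d² + r² + 2dr cosθ).
d² + r² + 2dr cosθ = |CA|² = 0.0486741 m²;  d cosθ + r = +0.016488 m.
|ω_lever| = |0.1005·4.294·+0.016488| / 0.0486741 = 0.14617 rad/s.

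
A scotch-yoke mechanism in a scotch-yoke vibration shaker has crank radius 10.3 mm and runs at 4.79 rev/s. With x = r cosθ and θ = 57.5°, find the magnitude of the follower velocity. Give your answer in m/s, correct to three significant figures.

0.261

ω = 30.1 rad/s (from 4.79 rev/s).
x = r cosθ ⇒ ẋ = −rω sinθ.
|v| = rω|sinθ| = 0.0103·30.1·|sin 57.5°| = 0.26145 m/s.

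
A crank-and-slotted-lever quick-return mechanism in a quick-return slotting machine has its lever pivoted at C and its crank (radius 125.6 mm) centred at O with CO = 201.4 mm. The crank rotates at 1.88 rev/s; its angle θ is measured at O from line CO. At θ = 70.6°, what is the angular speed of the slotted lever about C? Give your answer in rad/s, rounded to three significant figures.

3.90

ω = 11.81 rad/s (from 1.88 rev/s).
Crank pin A relative to C: A = (d + r cosθ, r sinθ); lever angle φ = atan2(r sinθ, d + r cosθ).
Differentiating tanφ: φ̇ = rω(d cosθ + r)/(d² + r² + 2dr cosθ).
d² + r² + 2dr cosθ = |CA|² = 0.0731419 m²;  d cosθ + r = +0.1925 m.
|ω_lever| = |0.1256·11.81·+0.1925| / 0.0731419 = 3.9047 rad/s.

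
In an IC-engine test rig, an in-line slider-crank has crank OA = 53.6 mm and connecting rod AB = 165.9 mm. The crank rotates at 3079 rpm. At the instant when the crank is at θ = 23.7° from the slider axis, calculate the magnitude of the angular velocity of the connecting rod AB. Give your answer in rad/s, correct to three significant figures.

96.2

ω = 322.4 rad/s (converted from 3079 rpm).
The rod makes angle φ with the slider axis where L sinφ = r sinθ; differentiating, L cosφ·φ̇ = r ω cosθ.
L cosφ = √(L² − r² sin²θ) = 0.1645 m.
|ω_rod| = r ω |cosθ| / √(L² − r² sin²θ) = 0.0536·322.4·0.91566/0.1645 = 96.202 rad/s.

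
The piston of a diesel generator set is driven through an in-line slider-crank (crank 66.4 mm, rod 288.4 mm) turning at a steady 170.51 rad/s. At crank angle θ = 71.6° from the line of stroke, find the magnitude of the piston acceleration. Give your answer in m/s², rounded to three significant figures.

ω = 170.5 rad/s
x(θ) = r cosθ + √(L² − r² sin²θ); with ω constant, a = ω²·d²x/dθ².
d²x/dθ² = −r cosθ − r²(cos2θ)/√u − r⁴ sin²2θ/(4u^{3/2}),  u = L² − r² sin²θ = 0.0792049 m².
Substituting r = 0.0664 m, L = 0.2884 m, θ = 71.6°: d²x/dθ² = -0.008493 m.
a = ω²·d²x/dθ² = (170.5)²·(-0.008493) = -246.92 m/s²;  |a| = 246.92 m/s².

247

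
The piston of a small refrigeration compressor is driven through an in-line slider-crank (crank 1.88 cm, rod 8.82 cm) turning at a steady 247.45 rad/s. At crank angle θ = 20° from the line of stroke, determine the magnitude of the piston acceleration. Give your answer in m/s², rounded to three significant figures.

1270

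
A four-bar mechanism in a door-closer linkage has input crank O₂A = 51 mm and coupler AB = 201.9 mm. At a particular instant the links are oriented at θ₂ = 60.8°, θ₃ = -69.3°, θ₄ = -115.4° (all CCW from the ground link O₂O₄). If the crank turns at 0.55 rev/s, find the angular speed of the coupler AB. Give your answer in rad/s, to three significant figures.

ω₂ = 3.456 rad/s (from 0.55 rev/s).
Differentiating the loop-closure r₂e^{iθ₂}+r₃e^{iθ₃}=r₁+r₄e^{iθ₄} gives r₂ω₂e^{iθ₂}+r₃ω₃e^{iθ₃}=r₄ω₄e^{iθ₄}.
Eliminating the other unknown: ω₃ = r₂ω₂ sin(θ₄−θ₂) / [r₃ sin(θ₃−θ₄)].
Numerator sine = -0.06627; denominator sine = +0.72055.
Result = 0.051·3.456·(-0.06627) / (0.2019·(+0.72055)) = -0.080289 rad/s; magnitude 0.080289 rad/s.

0.0803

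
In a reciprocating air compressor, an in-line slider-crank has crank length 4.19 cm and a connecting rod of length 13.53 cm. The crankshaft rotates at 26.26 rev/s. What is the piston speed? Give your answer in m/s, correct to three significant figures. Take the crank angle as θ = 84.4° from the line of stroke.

ω = 2π·26.3 = 165 rad/s
For an in-line slider-crank, x = r cosθ + √(L² − r² sin²θ), so v = −rω sinθ·[1 + r cosθ/√(L² − r² sin²θ)].
With r = 0.0419 m, L = 0.1353 m, θ = 84.4°: √(L² − r² sin²θ) = 0.12871 m.
v = −0.0419·165·0.99523·[1 + 0.0419·0.09758/0.12871] = -7.0989 m/s.
|v| = 7.0989 m/s.

7.10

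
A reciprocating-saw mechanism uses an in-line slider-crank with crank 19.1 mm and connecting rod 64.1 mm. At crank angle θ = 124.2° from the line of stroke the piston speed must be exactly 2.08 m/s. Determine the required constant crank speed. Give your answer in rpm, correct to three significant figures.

1520

For an in-line slider-crank, |v_piston| = rω|sinθ|·[1 + r cosθ/√(L² − r² sin²θ)].
With r = 0.0191 m, L = 0.0641 m, θ = 124.2°: the bracketed kinematic factor |dx/dθ| = 0.013067 m.
ω = v/|dx/dθ| = 2.08/0.013067 = 159.18 rad/s.
N = 60ω/(2π) = 1520 rpm.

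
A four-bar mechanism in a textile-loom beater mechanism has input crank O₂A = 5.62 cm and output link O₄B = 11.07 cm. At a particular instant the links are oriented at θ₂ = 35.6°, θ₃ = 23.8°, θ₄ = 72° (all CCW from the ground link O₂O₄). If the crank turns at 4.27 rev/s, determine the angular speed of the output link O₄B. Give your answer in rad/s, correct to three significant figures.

3.74

ω₂ = 26.83 rad/s (from 4.27 rev/s).
Differentiating the loop-closure r₂e^{iθ₂}+r₃e^{iθ₃}=r₁+r₄e^{iθ₄} gives r₂ω₂e^{iθ₂}+r₃ω₃e^{iθ₃}=r₄ω₄e^{iθ₄}.
Eliminating the other unknown: ω₄ = r₂ω₂ sin(θ₂−θ₃) / [r₄ sin(θ₄−θ₃)].
Numerator sine = +0.20450; denominator sine = +0.74548.
Result = 0.0562·26.83·(+0.20450) / (0.1107·(+0.74548)) = +3.7364 rad/s; magnitude 3.7364 rad/s.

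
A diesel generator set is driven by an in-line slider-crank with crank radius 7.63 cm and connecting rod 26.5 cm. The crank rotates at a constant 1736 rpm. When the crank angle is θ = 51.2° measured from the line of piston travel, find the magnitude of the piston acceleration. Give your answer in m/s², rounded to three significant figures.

ω = 2π·1736/60 = 181.8 rad/s
x(θ) = r cosθ + √(L² − r² sin²θ); with ω constant, a = ω²·d²x/dθ².
d²x/dθ² = −r cosθ − r²(cos2θ)/√u − r⁴ sin²2θ/(4u^{3/2}),  u = L² − r² sin²θ = 0.0666891 m².
Substituting r = 0.0763 m, L = 0.265 m, θ = 51.2°: d²x/dθ² = -0.043438 m.
a = ω²·d²x/dθ² = (181.8)²·(-0.043438) = -1435.6 m/s²;  |a| = 1435.6 m/s².

1440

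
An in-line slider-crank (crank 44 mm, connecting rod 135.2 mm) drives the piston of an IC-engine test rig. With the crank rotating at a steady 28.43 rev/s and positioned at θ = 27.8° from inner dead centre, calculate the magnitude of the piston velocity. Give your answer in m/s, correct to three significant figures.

4.73

ω = 2π·28.4 = 178.6 rad/s
For an in-line slider-crank, x = r cosθ + √(L² − r² sin²θ), so v = −rω sinθ·[1 + r cosθ/√(L² − r² sin²θ)].
With r = 0.044 m, L = 0.1352 m, θ = 27.8°: √(L² − r² sin²θ) = 0.13363 m.
v = −0.044·178.6·0.46639·[1 + 0.044·0.88458/0.13363] = -4.7333 m/s.
|v| = 4.7333 m/s.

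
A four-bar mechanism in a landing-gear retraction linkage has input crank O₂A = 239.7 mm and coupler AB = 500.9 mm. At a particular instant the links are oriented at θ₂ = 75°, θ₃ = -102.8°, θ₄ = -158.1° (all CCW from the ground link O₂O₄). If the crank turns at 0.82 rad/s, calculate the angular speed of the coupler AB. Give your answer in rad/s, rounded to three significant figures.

ω₂ = 0.82 rad/s
Differentiating the loop-closure r₂e^{iθ₂}+r₃e^{iθ₃}=r₁+r₄e^{iθ₄} gives r₂ω₂e^{iθ₂}+r₃ω₃e^{iθ₃}=r₄ω₄e^{iθ₄}.
Eliminating the other unknown: ω₃ = r₂ω₂ sin(θ₄−θ₂) / [r₃ sin(θ₃−θ₄)].
Numerator sine = +0.79968; denominator sine = +0.82214.
Result = 0.2397·0.82·(+0.79968) / (0.5009·(+0.82214)) = +0.38168 rad/s; magnitude 0.38168 rad/s.

0.382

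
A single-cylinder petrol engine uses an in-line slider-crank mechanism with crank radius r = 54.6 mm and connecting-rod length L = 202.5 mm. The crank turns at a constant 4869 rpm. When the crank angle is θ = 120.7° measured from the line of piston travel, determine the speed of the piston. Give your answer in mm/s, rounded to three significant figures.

20600

ω = 2π·4869/60 = 509.9 rad/s
For an in-line slider-crank, x = r cosθ + √(L² − r² sin²θ), so v = −rω sinθ·[1 + r cosθ/√(L² − r² sin²θ)].
With r = 0.0546 m, L = 0.2025 m, θ = 120.7°: √(L² − r² sin²θ) = 0.19698 m.
v = −0.0546·509.9·0.85985·[1 + 0.0546·-0.51054/0.19698] = -20.55 m/s.
|v| = 20.55 m/s = 20550 mm/s.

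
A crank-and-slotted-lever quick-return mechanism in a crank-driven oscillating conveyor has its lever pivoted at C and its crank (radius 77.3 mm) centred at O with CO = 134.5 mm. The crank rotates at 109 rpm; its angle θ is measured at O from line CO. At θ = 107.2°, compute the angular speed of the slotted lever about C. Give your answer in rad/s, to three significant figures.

ω = 11.41 rad/s (from 109 rpm).
Crank pin A relative to C: A = (d + r cosθ, r sinθ); lever angle φ = atan2(r sinθ, d + r cosθ).
Differentiating tanφ: φ̇ = rω(d cosθ + r)/(d² + r² + 2dr cosθ).
d² + r² + 2dr cosθ = |CA|² = 0.0179167 m²;  d cosθ + r = +0.037527 m.
|ω_lever| = |0.0773·11.41·+0.037527| / 0.0179167 = 1.8481 rad/s.

1.85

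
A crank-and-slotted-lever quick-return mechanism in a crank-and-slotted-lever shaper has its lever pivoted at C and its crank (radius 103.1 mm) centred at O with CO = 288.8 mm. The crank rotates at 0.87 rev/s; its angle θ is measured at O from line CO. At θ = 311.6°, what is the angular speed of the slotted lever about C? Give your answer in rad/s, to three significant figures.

1.24

ω = 5.466 rad/s (from 0.87 rev/s).
Crank pin A relative to C: A = (d + r cosθ, r sinθ); lever angle φ = atan2(r sinθ, d + r cosθ).
Differentiating tanφ: φ̇ = rω(d cosθ + r)/(d² + r² + 2dr cosθ).
d² + r² + 2dr cosθ = |CA|² = 0.133572 m²;  d cosθ + r = +0.29484 m.
|ω_lever| = |0.1031·5.466·+0.29484| / 0.133572 = 1.244 rad/s.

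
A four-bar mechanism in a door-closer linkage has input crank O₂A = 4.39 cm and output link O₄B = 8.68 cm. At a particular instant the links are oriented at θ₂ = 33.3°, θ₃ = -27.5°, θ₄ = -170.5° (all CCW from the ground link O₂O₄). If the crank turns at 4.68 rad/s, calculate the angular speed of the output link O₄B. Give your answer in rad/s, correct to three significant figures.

3.43

ω₂ = 4.68 rad/s
Differentiating the loop-closure r₂e^{iθ₂}+r₃e^{iθ₃}=r₁+r₄e^{iθ₄} gives r₂ω₂e^{iθ₂}+r₃ω₃e^{iθ₃}=r₄ω₄e^{iθ₄}.
Eliminating the other unknown: ω₄ = r₂ω₂ sin(θ₂−θ₃) / [r₄ sin(θ₄−θ₃)].
Numerator sine = +0.87292; denominator sine = -0.60182.
Result = 0.0439·4.68·(+0.87292) / (0.0868·(-0.60182)) = -3.4332 rad/s; magnitude 3.4332 rad/s.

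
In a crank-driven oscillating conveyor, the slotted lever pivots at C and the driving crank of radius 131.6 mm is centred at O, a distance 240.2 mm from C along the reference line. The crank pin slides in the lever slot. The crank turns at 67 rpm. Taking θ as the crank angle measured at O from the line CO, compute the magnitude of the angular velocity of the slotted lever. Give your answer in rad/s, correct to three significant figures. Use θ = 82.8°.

1.80

ω = 7.016 rad/s (from 67 rpm).
Crank pin A relative to C: A = (d + r cosθ, r sinθ); lever angle φ = atan2(r sinθ, d + r cosθ).
Differentiating tanφ: φ̇ = rω(d cosθ + r)/(d² + r² + 2dr cosθ).
d² + r² + 2dr cosθ = |CA|² = 0.0829382 m²;  d cosθ + r = +0.16171 m.
|ω_lever| = |0.1316·7.016·+0.16171| / 0.0829382 = 1.8002 rad/s.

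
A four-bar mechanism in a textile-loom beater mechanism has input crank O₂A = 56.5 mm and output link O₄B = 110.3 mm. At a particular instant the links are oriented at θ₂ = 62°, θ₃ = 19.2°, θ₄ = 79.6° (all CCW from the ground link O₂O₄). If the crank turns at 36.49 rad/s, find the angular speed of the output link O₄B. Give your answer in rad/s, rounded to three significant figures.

ω₂ = 36.49 rad/s
Differentiating the loop-closure r₂e^{iθ₂}+r₃e^{iθ₃}=r₁+r₄e^{iθ₄} gives r₂ω₂e^{iθ₂}+r₃ω₃e^{iθ₃}=r₄ω₄e^{iθ₄}.
Eliminating the other unknown: ω₄ = r₂ω₂ sin(θ₂−θ₃) / [r₄ sin(θ₄−θ₃)].
Numerator sine = +0.67944; denominator sine = +0.86949.
Result = 0.0565·36.49·(+0.67944) / (0.1103·(+0.86949)) = +14.606 rad/s; magnitude 14.606 rad/s.

14.6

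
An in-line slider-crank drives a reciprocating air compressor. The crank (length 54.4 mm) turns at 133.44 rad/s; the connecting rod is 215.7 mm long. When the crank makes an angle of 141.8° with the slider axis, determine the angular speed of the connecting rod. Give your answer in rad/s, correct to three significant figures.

ω = 133.4 rad/s
The rod makes angle φ with the slider axis where L sinφ = r sinθ; differentiating, L cosφ·φ̇ = r ω cosθ.
L cosφ = √(L² − r² sin²θ) = 0.21306 m.
|ω_rod| = r ω |cosθ| / √(L² − r² sin²θ) = 0.0544·133.4·0.78586/0.21306 = 26.775 rad/s.

26.8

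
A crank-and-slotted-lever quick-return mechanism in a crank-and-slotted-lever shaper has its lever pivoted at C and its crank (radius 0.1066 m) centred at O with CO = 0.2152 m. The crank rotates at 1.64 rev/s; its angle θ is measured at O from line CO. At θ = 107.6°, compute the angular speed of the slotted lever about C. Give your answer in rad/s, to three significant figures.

ω = 10.3 rad/s (from 1.64 rev/s).
Crank pin A relative to C: A = (d + r cosθ, r sinθ); lever angle φ = atan2(r sinθ, d + r cosθ).
Differentiating tanφ: φ̇ = rω(d cosθ + r)/(d² + r² + 2dr cosθ).
d² + r² + 2dr cosθ = |CA|² = 0.0438017 m²;  d cosθ + r = +0.04153 m.
|ω_lever| = |0.1066·10.3·+0.04153| / 0.0438017 = 1.0415 rad/s.

1.04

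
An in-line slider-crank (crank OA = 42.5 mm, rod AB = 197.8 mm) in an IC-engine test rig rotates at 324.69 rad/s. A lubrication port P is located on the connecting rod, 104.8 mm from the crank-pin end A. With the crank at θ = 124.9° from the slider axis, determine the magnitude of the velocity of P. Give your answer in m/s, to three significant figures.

ω = 324.7 rad/s.  Crank-pin speed |V_A| = rω = 13.799 m/s, perpendicular to OA.
Rod angle: sinφ = −(r/L) sinθ ⇒ φ = -10.150°; ω_rod = −rω cosθ/√(L²−r²sin²θ) = +40.55 rad/s.
V_P = V_A + ω_rod × AP, with AP = 0.1048 m along the rod.
Components: V_Px = −rω sinθ − a·ω_rod·sinφ = -10.569 m/s;  V_Py = rω cosθ + a·ω_rod·cosφ = -3.7121 m/s.
|V_P| = √(V_Px² + V_Py²) = 11.202 m/s.

11.2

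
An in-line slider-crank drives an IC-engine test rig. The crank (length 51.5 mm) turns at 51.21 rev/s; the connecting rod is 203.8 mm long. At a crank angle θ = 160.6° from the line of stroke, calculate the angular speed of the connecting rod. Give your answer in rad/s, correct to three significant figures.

77.0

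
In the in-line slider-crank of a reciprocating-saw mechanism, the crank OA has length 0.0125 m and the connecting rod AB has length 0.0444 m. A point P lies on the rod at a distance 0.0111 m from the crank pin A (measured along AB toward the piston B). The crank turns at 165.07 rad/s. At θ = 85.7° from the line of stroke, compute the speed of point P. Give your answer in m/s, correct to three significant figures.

2.07

ω = 165.1 rad/s.  Crank-pin speed |V_A| = rω = 2.0634 m/s, perpendicular to OA.
Rod angle: sinφ = −(r/L) sinθ ⇒ φ = -16.304°; ω_rod = −rω cosθ/√(L²−r²sin²θ) = -3.6304 rad/s.
V_P = V_A + ω_rod × AP, with AP = 0.0111 m along the rod.
Components: V_Px = −rω sinθ − a·ω_rod·sinφ = -2.0689 m/s;  V_Py = rω cosθ + a·ω_rod·cosφ = +0.11603 m/s.
|V_P| = √(V_Px² + V_Py²) = 2.0721 m/s.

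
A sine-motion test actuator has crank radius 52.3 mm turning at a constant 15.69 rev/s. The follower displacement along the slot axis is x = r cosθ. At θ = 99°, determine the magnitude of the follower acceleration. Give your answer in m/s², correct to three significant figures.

ω = 98.58 rad/s (from 15.69 rev/s).
x = r cosθ ⇒ ẍ = −rω² cosθ (ω constant).
|a| = rω²|cosθ| = 0.0523·(98.58)²·|cos 99°| = 79.513 m/s².

79.5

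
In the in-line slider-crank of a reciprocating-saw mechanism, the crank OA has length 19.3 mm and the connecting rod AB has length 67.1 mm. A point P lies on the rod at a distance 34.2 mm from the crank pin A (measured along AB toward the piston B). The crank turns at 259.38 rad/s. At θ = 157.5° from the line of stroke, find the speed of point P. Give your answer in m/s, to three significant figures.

2.81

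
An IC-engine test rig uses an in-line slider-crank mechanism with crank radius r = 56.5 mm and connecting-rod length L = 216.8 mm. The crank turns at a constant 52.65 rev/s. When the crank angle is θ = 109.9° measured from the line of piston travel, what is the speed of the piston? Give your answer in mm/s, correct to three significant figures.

16000

ω = 2π·52.6 = 330.8 rad/s
For an in-line slider-crank, x = r cosθ + √(L² − r² sin²θ), so v = −rω sinθ·[1 + r cosθ/√(L² − r² sin²θ)].
With r = 0.0565 m, L = 0.2168 m, θ = 109.9°: √(L² − r² sin²θ) = 0.21019 m.
v = −0.0565·330.8·0.94029·[1 + 0.0565·-0.34038/0.21019] = -15.967 m/s.
|v| = 15.967 m/s = 15967 mm/s.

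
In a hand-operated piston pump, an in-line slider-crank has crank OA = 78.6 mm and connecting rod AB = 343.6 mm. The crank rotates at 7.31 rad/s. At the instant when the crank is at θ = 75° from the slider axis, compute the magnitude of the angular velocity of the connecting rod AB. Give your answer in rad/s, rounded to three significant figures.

0.444

ω = 7.31 rad/s
The rod makes angle φ with the slider axis where L sinφ = r sinθ; differentiating, L cosφ·φ̇ = r ω cosθ.
L cosφ = √(L² − r² sin²θ) = 0.33511 m.
|ω_rod| = r ω |cosθ| / √(L² − r² sin²θ) = 0.0786·7.31·0.25882/0.33511 = 0.44376 rad/s.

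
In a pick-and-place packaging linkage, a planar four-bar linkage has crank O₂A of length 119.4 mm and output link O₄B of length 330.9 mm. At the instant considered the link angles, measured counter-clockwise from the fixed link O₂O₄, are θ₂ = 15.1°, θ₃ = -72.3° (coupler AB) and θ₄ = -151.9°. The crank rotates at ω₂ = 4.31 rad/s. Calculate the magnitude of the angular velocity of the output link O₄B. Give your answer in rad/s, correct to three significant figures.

1.58

ω₂ = 4.31 rad/s
Differentiating the loop-closure r₂e^{iθ₂}+r₃e^{iθ₃}=r₁+r₄e^{iθ₄} gives r₂ω₂e^{iθ₂}+r₃ω₃e^{iθ₃}=r₄ω₄e^{iθ₄}.
Eliminating the other unknown: ω₄ = r₂ω₂ sin(θ₂−θ₃) / [r₄ sin(θ₄−θ₃)].
Numerator sine = +0.99897; denominator sine = -0.98357.
Result = 0.1194·4.31·(+0.99897) / (0.3309·(-0.98357)) = -1.5795 rad/s; magnitude 1.5795 rad/s.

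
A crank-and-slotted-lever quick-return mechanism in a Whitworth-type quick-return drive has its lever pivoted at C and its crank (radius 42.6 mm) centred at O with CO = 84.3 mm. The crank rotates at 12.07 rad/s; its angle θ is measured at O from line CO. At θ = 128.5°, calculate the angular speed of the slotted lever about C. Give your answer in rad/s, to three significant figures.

1.14

ω = 12.07 rad/s
Crank pin A relative to C: A = (d + r cosθ, r sinθ); lever angle φ = atan2(r sinθ, d + r cosθ).
Differentiating tanφ: φ̇ = rω(d cosθ + r)/(d² + r² + 2dr cosθ).
d² + r² + 2dr cosθ = |CA|² = 0.00445013 m²;  d cosθ + r = -0.009878 m.
|ω_lever| = |0.0426·12.07·-0.009878| / 0.00445013 = 1.1413 rad/s.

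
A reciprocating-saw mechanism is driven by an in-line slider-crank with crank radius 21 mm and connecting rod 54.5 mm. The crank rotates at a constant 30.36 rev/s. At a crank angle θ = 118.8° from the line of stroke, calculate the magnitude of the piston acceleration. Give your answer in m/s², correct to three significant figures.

526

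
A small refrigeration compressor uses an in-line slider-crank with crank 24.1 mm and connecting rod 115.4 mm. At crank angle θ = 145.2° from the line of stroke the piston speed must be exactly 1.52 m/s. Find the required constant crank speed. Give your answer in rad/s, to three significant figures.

134

For an in-line slider-crank, |v_piston| = rω|sinθ|·[1 + r cosθ/√(L² − r² sin²θ)].
With r = 0.0241 m, L = 0.1154 m, θ = 145.2°: the bracketed kinematic factor |dx/dθ| = 0.011379 m.
ω = v/|dx/dθ| = 1.52/0.011379 = 133.58 rad/s.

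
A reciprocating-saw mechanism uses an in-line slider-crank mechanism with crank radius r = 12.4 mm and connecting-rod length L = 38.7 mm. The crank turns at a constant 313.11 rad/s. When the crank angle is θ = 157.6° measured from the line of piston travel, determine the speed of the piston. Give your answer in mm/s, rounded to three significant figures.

1040

ω = 313.1 rad/s
For an in-line slider-crank, x = r cosθ + √(L² − r² sin²θ), so v = −rω sinθ·[1 + r cosθ/√(L² − r² sin²θ)].
With r = 0.0124 m, L = 0.0387 m, θ = 157.6°: √(L² − r² sin²θ) = 0.03841 m.
v = −0.0124·313.1·0.38107·[1 + 0.0124·-0.92455/0.03841] = -1.0379 m/s.
|v| = 1.0379 m/s = 1037.9 mm/s.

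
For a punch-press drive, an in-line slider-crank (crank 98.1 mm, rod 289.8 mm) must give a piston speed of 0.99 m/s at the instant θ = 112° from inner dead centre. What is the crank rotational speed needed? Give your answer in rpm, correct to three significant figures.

For an in-line slider-crank, |v_piston| = rω|sinθ|·[1 + r cosθ/√(L² − r² sin²θ)].
With r = 0.0981 m, L = 0.2898 m, θ = 112°: the bracketed kinematic factor |dx/dθ| = 0.078809 m.
ω = v/|dx/dθ| = 0.99/0.078809 = 12.562 rad/s.
N = 60ω/(2π) = 119.96 rpm.

120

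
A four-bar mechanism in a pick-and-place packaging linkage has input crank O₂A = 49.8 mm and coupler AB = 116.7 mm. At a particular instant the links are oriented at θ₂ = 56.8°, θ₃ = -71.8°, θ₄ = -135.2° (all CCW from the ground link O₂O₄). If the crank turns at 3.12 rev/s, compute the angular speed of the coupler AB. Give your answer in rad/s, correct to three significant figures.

ω₂ = 19.6 rad/s (from 3.12 rev/s).
Differentiating the loop-closure r₂e^{iθ₂}+r₃e^{iθ₃}=r₁+r₄e^{iθ₄} gives r₂ω₂e^{iθ₂}+r₃ω₃e^{iθ₃}=r₄ω₄e^{iθ₄}.
Eliminating the other unknown: ω₃ = r₂ω₂ sin(θ₄−θ₂) / [r₃ sin(θ₃−θ₄)].
Numerator sine = +0.20791; denominator sine = +0.89415.
Result = 0.0498·19.6·(+0.20791) / (0.1167·(+0.89415)) = +1.9452 rad/s; magnitude 1.9452 rad/s.

1.95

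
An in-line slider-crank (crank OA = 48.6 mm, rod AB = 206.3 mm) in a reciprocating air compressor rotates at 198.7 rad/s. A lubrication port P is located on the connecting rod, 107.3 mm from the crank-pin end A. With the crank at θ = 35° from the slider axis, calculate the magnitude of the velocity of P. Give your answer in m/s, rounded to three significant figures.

ω = 198.7 rad/s.  Crank-pin speed |V_A| = rω = 9.6568 m/s, perpendicular to OA.
Rod angle: sinφ = −(r/L) sinθ ⇒ φ = -7.766°; ω_rod = −rω cosθ/√(L²−r²sin²θ) = -38.699 rad/s.
V_P = V_A + ω_rod × AP, with AP = 0.1073 m along the rod.
Components: V_Px = −rω sinθ − a·ω_rod·sinφ = -6.1 m/s;  V_Py = rω cosθ + a·ω_rod·cosφ = +3.7961 m/s.
|V_P| = √(V_Px² + V_Py²) = 7.1847 m/s.

7.18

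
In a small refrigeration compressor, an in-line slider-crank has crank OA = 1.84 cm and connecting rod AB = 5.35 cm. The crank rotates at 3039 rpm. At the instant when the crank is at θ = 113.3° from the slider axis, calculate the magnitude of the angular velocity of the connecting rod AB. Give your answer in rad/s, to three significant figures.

ω = 318.2 rad/s (converted from 3039 rpm).
The rod makes angle φ with the slider axis where L sinφ = r sinθ; differentiating, L cosφ·φ̇ = r ω cosθ.
L cosφ = √(L² − r² sin²θ) = 0.050761 m.
|ω_rod| = r ω |cosθ| / √(L² − r² sin²θ) = 0.0184·318.2·0.39555/0.050761 = 45.629 rad/s.

45.6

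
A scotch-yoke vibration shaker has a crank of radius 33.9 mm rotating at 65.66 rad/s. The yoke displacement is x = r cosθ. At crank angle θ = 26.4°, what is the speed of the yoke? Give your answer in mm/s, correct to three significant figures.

990

ω = 65.66 rad/s
x = r cosθ ⇒ ẋ = −rω sinθ.
|v| = rω|sinθ| = 0.0339·65.66·|sin 26.4°| = 0.9897 m/s = 989.7 mm/s.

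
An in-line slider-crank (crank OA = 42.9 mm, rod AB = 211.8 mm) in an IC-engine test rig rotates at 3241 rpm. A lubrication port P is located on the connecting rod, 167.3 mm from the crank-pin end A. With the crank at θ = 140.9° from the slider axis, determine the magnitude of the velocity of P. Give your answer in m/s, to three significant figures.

8.38

ω = 339.4 rad/s.  Crank-pin speed |V_A| = rω = 14.56 m/s, perpendicular to OA.
Rod angle: sinφ = −(r/L) sinθ ⇒ φ = -7.339°; ω_rod = −rω cosθ/√(L²−r²sin²θ) = +53.79 rad/s.
V_P = V_A + ω_rod × AP, with AP = 0.1673 m along the rod.
Components: V_Px = −rω sinθ − a·ω_rod·sinφ = -8.0332 m/s;  V_Py = rω cosθ + a·ω_rod·cosφ = -2.374 m/s.
|V_P| = √(V_Px² + V_Py²) = 8.3766 m/s.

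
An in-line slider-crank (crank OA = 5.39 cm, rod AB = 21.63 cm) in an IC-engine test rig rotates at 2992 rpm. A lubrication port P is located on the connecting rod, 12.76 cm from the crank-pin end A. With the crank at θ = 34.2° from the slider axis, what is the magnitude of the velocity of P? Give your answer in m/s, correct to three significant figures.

12.1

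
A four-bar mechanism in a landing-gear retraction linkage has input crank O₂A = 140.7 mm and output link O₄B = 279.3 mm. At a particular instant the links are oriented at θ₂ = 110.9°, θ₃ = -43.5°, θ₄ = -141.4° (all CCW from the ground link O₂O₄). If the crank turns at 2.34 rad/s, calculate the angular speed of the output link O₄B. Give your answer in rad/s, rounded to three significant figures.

ω₂ = 2.34 rad/s
Differentiating the loop-closure r₂e^{iθ₂}+r₃e^{iθ₃}=r₁+r₄e^{iθ₄} gives r₂ω₂e^{iθ₂}+r₃ω₃e^{iθ₃}=r₄ω₄e^{iθ₄}.
Eliminating the other unknown: ω₄ = r₂ω₂ sin(θ₂−θ₃) / [r₄ sin(θ₄−θ₃)].
Numerator sine = +0.43209; denominator sine = -0.99051.
Result = 0.1407·2.34·(+0.43209) / (0.2793·(-0.99051)) = -0.51422 rad/s; magnitude 0.51422 rad/s.

0.514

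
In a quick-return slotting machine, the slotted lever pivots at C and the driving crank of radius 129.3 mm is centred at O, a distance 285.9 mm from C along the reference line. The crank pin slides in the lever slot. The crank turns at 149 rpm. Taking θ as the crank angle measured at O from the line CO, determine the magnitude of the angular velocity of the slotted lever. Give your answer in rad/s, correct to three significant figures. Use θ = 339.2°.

ω = 15.6 rad/s (from 149 rpm).
Crank pin A relative to C: A = (d + r cosθ, r sinθ); lever angle φ = atan2(r sinθ, d + r cosθ).
Differentiating tanφ: φ̇ = rω(d cosθ + r)/(d² + r² + 2dr cosθ).
d² + r² + 2dr cosθ = |CA|² = 0.167572 m²;  d cosθ + r = +0.39657 m.
|ω_lever| = |0.1293·15.6·+0.39657| / 0.167572 = 4.7745 rad/s.

4.77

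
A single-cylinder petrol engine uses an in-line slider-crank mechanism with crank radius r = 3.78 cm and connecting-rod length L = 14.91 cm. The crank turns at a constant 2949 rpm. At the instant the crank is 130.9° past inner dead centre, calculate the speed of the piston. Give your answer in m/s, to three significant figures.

7.33

ω = 2π·2949/60 = 308.8 rad/s
For an in-line slider-crank, x = r cosθ + √(L² − r² sin²θ), so v = −rω sinθ·[1 + r cosθ/√(L² − r² sin²θ)].
With r = 0.0378 m, L = 0.1491 m, θ = 130.9°: √(L² − r² sin²θ) = 0.14634 m.
v = −0.0378·308.8·0.75585·[1 + 0.0378·-0.65474/0.14634] = -7.3311 m/s.
|v| = 7.3311 m/s.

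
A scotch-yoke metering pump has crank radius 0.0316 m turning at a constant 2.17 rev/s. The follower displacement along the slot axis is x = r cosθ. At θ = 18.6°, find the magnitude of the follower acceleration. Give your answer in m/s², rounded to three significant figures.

5.57

ω = 13.63 rad/s (from 2.17 rev/s).
x = r cosθ ⇒ ẍ = −rω² cosθ (ω constant).
|a| = rω²|cosθ| = 0.0316·(13.63)²·|cos 18.6°| = 5.5676 m/s².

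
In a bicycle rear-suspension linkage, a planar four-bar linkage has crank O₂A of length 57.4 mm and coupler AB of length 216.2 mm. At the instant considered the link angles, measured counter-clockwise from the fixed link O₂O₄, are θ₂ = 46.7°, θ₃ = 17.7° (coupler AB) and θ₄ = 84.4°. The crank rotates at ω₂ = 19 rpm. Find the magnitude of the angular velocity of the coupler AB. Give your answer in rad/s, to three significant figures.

0.352

ω₂ = 1.99 rad/s (from 19 rpm).
Differentiating the loop-closure r₂e^{iθ₂}+r₃e^{iθ₃}=r₁+r₄e^{iθ₄} gives r₂ω₂e^{iθ₂}+r₃ω₃e^{iθ₃}=r₄ω₄e^{iθ₄}.
Eliminating the other unknown: ω₃ = r₂ω₂ sin(θ₄−θ₂) / [r₃ sin(θ₃−θ₄)].
Numerator sine = +0.61153; denominator sine = -0.91845.
Result = 0.0574·1.99·(+0.61153) / (0.2162·(-0.91845)) = -0.35172 rad/s; magnitude 0.35172 rad/s.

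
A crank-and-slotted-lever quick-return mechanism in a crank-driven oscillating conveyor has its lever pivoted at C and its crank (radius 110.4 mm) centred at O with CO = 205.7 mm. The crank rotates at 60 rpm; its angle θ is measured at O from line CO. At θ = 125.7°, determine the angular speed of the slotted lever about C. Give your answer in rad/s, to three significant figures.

ω = 6.283 rad/s (from 60 rpm).
Crank pin A relative to C: A = (d + r cosθ, r sinθ); lever angle φ = atan2(r sinθ, d + r cosθ).
Differentiating tanφ: φ̇ = rω(d cosθ + r)/(d² + r² + 2dr cosθ).
d² + r² + 2dr cosθ = |CA|² = 0.027997 m²;  d cosθ + r = -0.0096344 m.
|ω_lever| = |0.1104·6.283·-0.0096344| / 0.027997 = 0.23871 rad/s.

0.239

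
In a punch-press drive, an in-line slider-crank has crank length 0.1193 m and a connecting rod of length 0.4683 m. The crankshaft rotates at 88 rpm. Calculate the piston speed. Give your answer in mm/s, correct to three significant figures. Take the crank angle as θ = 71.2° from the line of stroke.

1130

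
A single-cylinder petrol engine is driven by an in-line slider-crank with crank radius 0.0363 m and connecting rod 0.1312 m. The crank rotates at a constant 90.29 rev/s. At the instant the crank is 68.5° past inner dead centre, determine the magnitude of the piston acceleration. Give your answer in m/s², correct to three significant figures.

ω = 2π·90.3 = 567.3 rad/s
x(θ) = r cosθ + √(L² − r² sin²θ); with ω constant, a = ω²·d²x/dθ².
d²x/dθ² = −r cosθ − r²(cos2θ)/√u − r⁴ sin²2θ/(4u^{3/2}),  u = L² − r² sin²θ = 0.0160727 m².
Substituting r = 0.0363 m, L = 0.1312 m, θ = 68.5°: d²x/dθ² = -0.0058016 m.
a = ω²·d²x/dθ² = (567.3)²·(-0.0058016) = -1867.2 m/s²;  |a| = 1867.2 m/s².

1870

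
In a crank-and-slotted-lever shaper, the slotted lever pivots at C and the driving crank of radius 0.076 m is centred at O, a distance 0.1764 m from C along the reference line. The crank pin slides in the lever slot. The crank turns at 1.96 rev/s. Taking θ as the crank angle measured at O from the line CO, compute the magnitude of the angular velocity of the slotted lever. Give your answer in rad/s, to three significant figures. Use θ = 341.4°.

ω = 12.32 rad/s (from 1.96 rev/s).
Crank pin A relative to C: A = (d + r cosθ, r sinθ); lever angle φ = atan2(r sinθ, d + r cosθ).
Differentiating tanφ: φ̇ = rω(d cosθ + r)/(d² + r² + 2dr cosθ).
d² + r² + 2dr cosθ = |CA|² = 0.0623053 m²;  d cosθ + r = +0.24319 m.
|ω_lever| = |0.076·12.32·+0.24319| / 0.0623053 = 3.6531 rad/s.

3.65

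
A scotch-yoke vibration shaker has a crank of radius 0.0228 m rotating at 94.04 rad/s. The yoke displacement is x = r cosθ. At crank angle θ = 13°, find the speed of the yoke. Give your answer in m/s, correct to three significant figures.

ω = 94.04 rad/s
x = r cosθ ⇒ ẋ = −rω sinθ.
|v| = rω|sinθ| = 0.0228·94.04·|sin 13°| = 0.48232 m/s.

0.482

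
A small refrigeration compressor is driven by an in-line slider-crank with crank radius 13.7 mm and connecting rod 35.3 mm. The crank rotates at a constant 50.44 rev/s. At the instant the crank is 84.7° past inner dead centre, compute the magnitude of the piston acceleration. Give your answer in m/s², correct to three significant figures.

441

ω = 2π·50.4 = 316.9 rad/s
x(θ) = r cosθ + √(L² − r² sin²θ); with ω constant, a = ω²·d²x/dθ².
d²x/dθ² = −r cosθ − r²(cos2θ)/√u − r⁴ sin²2θ/(4u^{3/2}),  u = L² − r² sin²θ = 0.00106 m².
Substituting r = 0.0137 m, L = 0.0353 m, θ = 84.7°: d²x/dθ² = +0.0043924 m.
a = ω²·d²x/dθ² = (316.9)²·(+0.0043924) = +441.17 m/s²;  |a| = 441.17 m/s².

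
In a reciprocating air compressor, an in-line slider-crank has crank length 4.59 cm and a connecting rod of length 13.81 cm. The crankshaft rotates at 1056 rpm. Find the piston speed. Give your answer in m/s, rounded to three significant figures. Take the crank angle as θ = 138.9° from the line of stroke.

2.48

ω = 2π·1056/60 = 110.6 rad/s
For an in-line slider-crank, x = r cosθ + √(L² − r² sin²θ), so v = −rω sinθ·[1 + r cosθ/√(L² − r² sin²θ)].
With r = 0.0459 m, L = 0.1381 m, θ = 138.9°: √(L² − r² sin²θ) = 0.13476 m.
v = −0.0459·110.6·0.65738·[1 + 0.0459·-0.75356/0.13476] = -2.4803 m/s.
|v| = 2.4803 m/s.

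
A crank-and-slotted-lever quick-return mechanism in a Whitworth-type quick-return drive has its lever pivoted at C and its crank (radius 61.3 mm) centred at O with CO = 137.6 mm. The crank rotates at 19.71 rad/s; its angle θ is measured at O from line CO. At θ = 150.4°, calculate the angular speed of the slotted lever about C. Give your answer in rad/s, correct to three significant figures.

ω = 19.71 rad/s
Crank pin A relative to C: A = (d + r cosθ, r sinθ); lever angle φ = atan2(r sinθ, d + r cosθ).
Differentiating tanφ: φ̇ = rω(d cosθ + r)/(d² + r² + 2dr cosθ).
d² + r² + 2dr cosθ = |CA|² = 0.00802328 m²;  d cosθ + r = -0.058343 m.
|ω_lever| = |0.0613·19.71·-0.058343| / 0.00802328 = 8.7858 rad/s.

8.79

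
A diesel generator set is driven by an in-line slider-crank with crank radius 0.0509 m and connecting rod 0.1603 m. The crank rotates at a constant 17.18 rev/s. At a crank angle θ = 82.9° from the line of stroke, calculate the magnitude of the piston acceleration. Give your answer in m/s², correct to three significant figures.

119

ω = 2π·17.2 = 107.9 rad/s
x(θ) = r cosθ + √(L² − r² sin²θ); with ω constant, a = ω²·d²x/dθ².
d²x/dθ² = −r cosθ − r²(cos2θ)/√u − r⁴ sin²2θ/(4u^{3/2}),  u = L² − r² sin²θ = 0.0231449 m².
Substituting r = 0.0509 m, L = 0.1603 m, θ = 82.9°: d²x/dθ² = +0.010189 m.
a = ω²·d²x/dθ² = (107.9)²·(+0.010189) = +118.73 m/s²;  |a| = 118.73 m/s².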